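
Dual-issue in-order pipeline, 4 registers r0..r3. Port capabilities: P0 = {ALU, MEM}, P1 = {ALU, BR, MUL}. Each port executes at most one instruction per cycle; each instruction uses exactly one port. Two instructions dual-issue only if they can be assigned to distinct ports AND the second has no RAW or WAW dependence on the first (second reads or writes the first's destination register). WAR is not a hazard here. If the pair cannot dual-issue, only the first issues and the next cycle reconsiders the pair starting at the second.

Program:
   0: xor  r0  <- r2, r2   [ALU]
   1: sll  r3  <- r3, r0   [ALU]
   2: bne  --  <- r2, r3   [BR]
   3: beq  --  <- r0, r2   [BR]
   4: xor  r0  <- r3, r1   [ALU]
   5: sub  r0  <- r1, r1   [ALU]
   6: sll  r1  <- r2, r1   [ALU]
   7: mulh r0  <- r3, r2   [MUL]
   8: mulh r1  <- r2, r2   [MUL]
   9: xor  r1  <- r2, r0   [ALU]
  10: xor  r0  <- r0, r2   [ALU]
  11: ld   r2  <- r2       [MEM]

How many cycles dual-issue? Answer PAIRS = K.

0. xor @i0  | RAW r0
1. sll @i1  | RAW r3
2. bne @i2  | no-port BR/BR
3. beq xor @i3+i4  | pair
4. sub sll @i5+i6  | pair
5. mulh @i7  | no-port MUL/MUL
6. mulh @i8  | WAW r1
7. xor xor @i9+i10  | pair
8. ld @i11  | tail

PAIRS = 3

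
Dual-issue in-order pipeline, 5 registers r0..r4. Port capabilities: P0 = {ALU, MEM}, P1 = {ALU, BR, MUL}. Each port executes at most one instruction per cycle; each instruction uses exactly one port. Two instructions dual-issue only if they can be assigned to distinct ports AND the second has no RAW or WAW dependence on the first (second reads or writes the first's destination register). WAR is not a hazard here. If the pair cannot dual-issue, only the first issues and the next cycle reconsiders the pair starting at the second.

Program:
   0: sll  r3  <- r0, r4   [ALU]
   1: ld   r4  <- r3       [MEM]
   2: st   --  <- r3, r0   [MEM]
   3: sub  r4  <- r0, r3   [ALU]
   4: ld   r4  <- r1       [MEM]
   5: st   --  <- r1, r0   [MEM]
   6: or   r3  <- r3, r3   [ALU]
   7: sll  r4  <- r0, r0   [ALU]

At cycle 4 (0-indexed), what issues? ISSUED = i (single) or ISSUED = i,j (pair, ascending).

ISSUED = 5,6

[0] i0  sll  -- RAW r3
[1] i1  ld  -- no-port MEM/MEM
[2] i2+i3  st;sub  -- pair
[3] i4  ld  -- no-port MEM/MEM
[4] i5+i6  st;or  -- pair
[5] i7  sll  -- tail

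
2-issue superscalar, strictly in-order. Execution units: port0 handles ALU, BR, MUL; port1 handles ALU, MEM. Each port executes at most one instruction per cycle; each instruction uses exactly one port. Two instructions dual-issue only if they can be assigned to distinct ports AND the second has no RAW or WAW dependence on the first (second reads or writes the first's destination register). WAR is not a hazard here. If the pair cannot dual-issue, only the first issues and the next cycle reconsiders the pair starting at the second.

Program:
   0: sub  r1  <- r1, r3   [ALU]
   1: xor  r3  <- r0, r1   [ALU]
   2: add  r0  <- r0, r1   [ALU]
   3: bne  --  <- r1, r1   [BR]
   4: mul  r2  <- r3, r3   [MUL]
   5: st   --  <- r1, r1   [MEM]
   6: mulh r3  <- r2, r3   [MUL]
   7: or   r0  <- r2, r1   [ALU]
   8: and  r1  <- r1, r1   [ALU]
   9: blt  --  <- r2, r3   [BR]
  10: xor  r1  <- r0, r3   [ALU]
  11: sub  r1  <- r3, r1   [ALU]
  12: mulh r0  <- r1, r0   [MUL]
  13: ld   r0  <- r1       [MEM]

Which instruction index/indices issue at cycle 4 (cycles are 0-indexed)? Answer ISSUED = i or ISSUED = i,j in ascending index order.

c0: i0 sub.ALU  RAW r1
c1: i1+i2 xor.ALU+add.ALU  dual
c2: i3 bne.BR  no-port BR/MUL
c3: i4+i5 mul.MUL+st.MEM  dual
c4: i6+i7 mulh.MUL+or.ALU  dual
c5: i8+i9 and.ALU+blt.BR  dual
c6: i10 xor.ALU  RAW+WAW r1
c7: i11 sub.ALU  RAW r1
c8: i12 mulh.MUL  WAW r0
c9: i13 ld.MEM  tail

ISSUED = 6,7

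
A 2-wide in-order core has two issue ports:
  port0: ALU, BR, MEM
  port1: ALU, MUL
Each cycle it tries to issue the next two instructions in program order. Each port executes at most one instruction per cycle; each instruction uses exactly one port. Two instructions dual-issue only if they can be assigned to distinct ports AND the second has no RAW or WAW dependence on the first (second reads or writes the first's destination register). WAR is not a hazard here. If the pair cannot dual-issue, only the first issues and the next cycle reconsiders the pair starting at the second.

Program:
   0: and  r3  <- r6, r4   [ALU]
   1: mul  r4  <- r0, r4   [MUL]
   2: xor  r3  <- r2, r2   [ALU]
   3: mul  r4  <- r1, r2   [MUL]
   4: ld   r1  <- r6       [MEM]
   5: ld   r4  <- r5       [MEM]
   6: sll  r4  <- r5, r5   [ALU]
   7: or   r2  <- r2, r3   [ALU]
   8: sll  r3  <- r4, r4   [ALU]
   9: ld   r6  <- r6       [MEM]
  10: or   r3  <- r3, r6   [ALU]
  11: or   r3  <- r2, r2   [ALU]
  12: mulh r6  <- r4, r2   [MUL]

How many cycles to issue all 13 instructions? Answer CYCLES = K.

[0] i0/i1  and+mul  -- 2-wide
[1] i2/i3  xor+mul  -- 2-wide
[2] i4  ld  -- no-port MEM/MEM
[3] i5  ld  -- WAW r4
[4] i6/i7  sll+or  -- 2-wide
[5] i8/i9  sll+ld  -- 2-wide
[6] i10  or  -- WAW r3
[7] i11/i12  or+mulh  -- 2-wide

CYCLES = 8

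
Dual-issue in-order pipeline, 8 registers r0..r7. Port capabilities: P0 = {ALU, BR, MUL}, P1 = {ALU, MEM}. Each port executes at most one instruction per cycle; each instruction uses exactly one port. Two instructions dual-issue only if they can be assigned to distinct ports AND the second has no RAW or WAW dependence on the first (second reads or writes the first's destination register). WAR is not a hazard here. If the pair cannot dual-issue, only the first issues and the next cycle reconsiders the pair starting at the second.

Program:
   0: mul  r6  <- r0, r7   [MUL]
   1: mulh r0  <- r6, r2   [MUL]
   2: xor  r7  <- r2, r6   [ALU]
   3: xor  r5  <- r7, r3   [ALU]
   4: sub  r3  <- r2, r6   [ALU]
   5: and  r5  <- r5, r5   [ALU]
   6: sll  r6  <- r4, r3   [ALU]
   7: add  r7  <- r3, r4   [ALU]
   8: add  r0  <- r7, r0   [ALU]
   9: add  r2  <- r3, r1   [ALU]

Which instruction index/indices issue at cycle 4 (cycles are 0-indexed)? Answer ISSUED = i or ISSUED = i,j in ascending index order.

ISSUED = 7

t=0 i0:mul ; no-port MUL/MUL
t=1 i1&i2:mulh/xor ; 2-wide
t=2 i3&i4:xor/sub ; 2-wide
t=3 i5&i6:and/sll ; 2-wide
t=4 i7:add ; RAW r7
t=5 i8&i9:add/add ; 2-wide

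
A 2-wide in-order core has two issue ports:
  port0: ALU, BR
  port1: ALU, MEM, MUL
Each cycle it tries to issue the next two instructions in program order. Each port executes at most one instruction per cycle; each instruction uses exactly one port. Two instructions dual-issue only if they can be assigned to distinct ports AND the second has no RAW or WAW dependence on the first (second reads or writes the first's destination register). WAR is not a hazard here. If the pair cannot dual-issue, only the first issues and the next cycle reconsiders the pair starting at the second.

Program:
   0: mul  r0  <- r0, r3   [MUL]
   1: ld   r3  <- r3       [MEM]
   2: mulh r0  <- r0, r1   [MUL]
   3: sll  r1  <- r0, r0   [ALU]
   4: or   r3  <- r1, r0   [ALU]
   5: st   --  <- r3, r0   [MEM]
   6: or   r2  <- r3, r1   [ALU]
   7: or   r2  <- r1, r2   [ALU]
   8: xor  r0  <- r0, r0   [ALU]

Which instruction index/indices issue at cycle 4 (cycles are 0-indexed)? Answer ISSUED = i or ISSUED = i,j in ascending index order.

ISSUED = 4

t=0 i0:mul.MUL ; no-port MUL/MEM
t=1 i1:ld.MEM ; no-port MEM/MUL
t=2 i2:mulh.MUL ; RAW r0
t=3 i3:sll.ALU ; RAW r1
t=4 i4:or.ALU ; RAW r3
t=5 i5+i6:st.MEM+or.ALU ; pair
t=6 i7+i8:or.ALU+xor.ALU ; pair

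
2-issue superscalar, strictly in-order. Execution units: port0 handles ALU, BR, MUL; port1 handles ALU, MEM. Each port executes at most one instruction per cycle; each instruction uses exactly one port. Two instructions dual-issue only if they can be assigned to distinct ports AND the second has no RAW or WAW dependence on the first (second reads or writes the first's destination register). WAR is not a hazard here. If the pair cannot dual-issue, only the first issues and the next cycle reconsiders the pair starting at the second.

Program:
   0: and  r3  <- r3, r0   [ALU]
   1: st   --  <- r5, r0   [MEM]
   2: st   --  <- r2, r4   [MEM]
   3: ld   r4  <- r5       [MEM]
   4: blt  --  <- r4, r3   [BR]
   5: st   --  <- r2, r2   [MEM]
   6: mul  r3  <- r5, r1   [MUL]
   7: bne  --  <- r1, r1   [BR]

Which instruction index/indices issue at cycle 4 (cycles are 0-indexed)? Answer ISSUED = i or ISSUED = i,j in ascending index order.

ISSUED = 6

t=0 i0&i1:and.ALU;st.MEM ; pair
t=1 i2:st.MEM ; no-port MEM/MEM
t=2 i3:ld.MEM ; RAW r4
t=3 i4&i5:blt.BR;st.MEM ; pair
t=4 i6:mul.MUL ; no-port MUL/BR
t=5 i7:bne.BR ; tail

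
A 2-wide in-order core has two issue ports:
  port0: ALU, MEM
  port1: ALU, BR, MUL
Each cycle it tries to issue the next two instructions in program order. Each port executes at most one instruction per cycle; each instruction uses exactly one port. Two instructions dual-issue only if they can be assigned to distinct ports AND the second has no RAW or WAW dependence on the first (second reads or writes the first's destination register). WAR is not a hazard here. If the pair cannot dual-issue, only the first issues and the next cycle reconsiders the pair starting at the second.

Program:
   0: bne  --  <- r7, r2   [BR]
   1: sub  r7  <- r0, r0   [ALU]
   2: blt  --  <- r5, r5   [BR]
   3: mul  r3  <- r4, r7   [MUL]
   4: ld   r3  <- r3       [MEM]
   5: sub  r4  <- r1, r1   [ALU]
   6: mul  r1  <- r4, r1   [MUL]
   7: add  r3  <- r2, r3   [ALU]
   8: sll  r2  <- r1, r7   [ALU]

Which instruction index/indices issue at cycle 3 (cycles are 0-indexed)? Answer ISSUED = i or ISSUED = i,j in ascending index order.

#0 head=0: bne;sub i0&i1 2-wide
#1 head=2: blt i2 no-port BR/MUL
#2 head=3: mul i3 RAW+WAW r3
#3 head=4: ld;sub i4&i5 2-wide
#4 head=6: mul;add i6&i7 2-wide
#5 head=8: sll i8 tail

ISSUED = 4,5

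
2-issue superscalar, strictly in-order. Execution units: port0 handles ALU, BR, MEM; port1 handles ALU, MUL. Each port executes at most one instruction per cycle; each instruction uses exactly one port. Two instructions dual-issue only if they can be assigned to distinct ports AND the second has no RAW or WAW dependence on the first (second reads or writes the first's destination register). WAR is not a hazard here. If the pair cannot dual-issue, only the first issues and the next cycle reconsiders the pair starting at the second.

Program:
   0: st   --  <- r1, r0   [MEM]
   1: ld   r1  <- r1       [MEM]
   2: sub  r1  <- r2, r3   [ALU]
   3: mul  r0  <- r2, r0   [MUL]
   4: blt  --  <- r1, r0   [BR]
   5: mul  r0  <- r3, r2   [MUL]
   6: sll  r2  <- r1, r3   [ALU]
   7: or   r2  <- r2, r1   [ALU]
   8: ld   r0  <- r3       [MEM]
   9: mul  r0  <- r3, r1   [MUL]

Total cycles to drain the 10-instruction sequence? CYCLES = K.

CYCLES = 7

[0] i0  st  -- no-port MEM/MEM
[1] i1  ld  -- WAW r1
[2] i2,i3  sub+mul  -- pair
[3] i4,i5  blt+mul  -- pair
[4] i6  sll  -- RAW+WAW r2
[5] i7,i8  or+ld  -- pair
[6] i9  mul  -- tail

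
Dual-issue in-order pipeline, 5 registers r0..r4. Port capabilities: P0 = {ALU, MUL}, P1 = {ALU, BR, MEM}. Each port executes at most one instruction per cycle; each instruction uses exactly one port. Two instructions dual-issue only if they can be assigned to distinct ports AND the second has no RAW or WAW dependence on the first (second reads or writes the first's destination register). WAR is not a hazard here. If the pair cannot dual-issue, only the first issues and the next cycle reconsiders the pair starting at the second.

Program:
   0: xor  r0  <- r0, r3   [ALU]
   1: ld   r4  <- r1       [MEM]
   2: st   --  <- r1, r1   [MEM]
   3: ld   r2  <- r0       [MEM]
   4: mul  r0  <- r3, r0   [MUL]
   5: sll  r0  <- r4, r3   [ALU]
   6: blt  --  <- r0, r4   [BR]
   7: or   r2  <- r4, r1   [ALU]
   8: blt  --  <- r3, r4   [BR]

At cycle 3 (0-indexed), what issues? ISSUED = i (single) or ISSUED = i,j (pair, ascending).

ISSUED = 5

t=0 i0/i1:xor.ALU+ld.MEM ; pair
t=1 i2:st.MEM ; no-port MEM/MEM
t=2 i3/i4:ld.MEM+mul.MUL ; pair
t=3 i5:sll.ALU ; RAW r0
t=4 i6/i7:blt.BR+or.ALU ; pair
t=5 i8:blt.BR ; tail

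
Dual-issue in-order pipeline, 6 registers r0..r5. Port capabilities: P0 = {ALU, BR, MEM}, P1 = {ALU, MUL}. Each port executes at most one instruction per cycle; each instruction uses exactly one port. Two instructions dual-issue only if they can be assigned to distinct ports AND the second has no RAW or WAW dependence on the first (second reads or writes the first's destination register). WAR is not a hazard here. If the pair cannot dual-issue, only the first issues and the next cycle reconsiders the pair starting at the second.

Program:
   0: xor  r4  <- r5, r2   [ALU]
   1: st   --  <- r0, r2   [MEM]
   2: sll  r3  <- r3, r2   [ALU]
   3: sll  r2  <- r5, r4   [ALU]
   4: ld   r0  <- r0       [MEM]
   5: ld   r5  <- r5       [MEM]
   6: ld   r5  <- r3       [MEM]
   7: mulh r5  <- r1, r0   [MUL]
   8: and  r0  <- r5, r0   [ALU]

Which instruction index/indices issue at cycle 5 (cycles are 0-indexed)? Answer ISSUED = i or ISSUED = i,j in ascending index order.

0. xor+st @i0/i1  | dual
1. sll+sll @i2/i3  | dual
2. ld @i4  | no-port MEM/MEM
3. ld @i5  | no-port MEM/MEM
4. ld @i6  | WAW r5
5. mulh @i7  | RAW r5
6. and @i8  | tail

ISSUED = 7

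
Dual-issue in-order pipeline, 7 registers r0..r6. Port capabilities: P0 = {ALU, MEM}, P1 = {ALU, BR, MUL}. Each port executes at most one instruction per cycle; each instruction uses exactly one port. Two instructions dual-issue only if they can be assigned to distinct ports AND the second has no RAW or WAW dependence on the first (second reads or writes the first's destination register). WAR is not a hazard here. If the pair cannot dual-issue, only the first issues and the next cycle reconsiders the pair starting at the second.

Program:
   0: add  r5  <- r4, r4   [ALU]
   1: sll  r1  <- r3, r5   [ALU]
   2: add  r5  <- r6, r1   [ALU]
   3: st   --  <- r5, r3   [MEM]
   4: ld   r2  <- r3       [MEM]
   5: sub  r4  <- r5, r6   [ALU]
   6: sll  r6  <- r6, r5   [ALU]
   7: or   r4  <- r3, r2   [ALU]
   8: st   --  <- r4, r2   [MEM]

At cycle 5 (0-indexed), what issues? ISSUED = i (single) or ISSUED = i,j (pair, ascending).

  cy0 -> i0 (add.ALU) RAW r5
  cy1 -> i1 (sll.ALU) RAW r1
  cy2 -> i2 (add.ALU) RAW r5
  cy3 -> i3 (st.MEM) no-port MEM/MEM
  cy4 -> i4&i5 (ld.MEM;sub.ALU) 2-wide
  cy5 -> i6&i7 (sll.ALU;or.ALU) 2-wide
  cy6 -> i8 (st.MEM) tail

ISSUED = 6,7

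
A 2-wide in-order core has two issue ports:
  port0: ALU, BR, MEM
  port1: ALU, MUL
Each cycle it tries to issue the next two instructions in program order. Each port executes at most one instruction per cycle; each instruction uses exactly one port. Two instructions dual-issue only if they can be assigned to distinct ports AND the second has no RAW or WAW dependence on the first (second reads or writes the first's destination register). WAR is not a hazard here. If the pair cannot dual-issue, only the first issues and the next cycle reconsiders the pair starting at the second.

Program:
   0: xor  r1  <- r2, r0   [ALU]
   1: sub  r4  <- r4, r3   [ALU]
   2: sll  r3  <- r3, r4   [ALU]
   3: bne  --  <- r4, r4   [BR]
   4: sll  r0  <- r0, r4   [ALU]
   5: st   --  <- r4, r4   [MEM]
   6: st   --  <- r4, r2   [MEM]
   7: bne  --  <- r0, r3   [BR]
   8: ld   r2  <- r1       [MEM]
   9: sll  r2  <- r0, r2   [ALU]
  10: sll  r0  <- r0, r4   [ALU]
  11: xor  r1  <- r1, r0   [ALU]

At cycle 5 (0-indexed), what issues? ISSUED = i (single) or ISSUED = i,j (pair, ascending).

c0: i0+i1 xor.ALU/sub.ALU  2-wide
c1: i2+i3 sll.ALU/bne.BR  2-wide
c2: i4+i5 sll.ALU/st.MEM  2-wide
c3: i6 st.MEM  no-port MEM/BR
c4: i7 bne.BR  no-port BR/MEM
c5: i8 ld.MEM  RAW+WAW r2
c6: i9+i10 sll.ALU/sll.ALU  2-wide
c7: i11 xor.ALU  tail

ISSUED = 8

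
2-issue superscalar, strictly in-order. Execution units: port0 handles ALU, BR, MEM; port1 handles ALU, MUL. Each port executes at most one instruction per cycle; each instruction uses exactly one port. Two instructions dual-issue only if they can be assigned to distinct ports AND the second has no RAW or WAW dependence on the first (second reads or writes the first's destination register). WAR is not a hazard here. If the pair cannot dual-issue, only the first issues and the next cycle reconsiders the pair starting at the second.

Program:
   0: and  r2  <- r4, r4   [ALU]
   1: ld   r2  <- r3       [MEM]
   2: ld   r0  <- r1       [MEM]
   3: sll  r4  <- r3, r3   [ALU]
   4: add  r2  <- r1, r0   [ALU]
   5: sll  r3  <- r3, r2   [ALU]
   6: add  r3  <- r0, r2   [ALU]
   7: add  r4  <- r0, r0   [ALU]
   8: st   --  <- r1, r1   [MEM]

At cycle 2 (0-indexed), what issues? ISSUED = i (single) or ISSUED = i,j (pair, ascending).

  cy0 -> i0 (and) WAW r2
  cy1 -> i1 (ld) no-port MEM/MEM
  cy2 -> i2+i3 (ld+sll) dual
  cy3 -> i4 (add) RAW r2
  cy4 -> i5 (sll) WAW r3
  cy5 -> i6+i7 (add+add) dual
  cy6 -> i8 (st) tail

ISSUED = 2,3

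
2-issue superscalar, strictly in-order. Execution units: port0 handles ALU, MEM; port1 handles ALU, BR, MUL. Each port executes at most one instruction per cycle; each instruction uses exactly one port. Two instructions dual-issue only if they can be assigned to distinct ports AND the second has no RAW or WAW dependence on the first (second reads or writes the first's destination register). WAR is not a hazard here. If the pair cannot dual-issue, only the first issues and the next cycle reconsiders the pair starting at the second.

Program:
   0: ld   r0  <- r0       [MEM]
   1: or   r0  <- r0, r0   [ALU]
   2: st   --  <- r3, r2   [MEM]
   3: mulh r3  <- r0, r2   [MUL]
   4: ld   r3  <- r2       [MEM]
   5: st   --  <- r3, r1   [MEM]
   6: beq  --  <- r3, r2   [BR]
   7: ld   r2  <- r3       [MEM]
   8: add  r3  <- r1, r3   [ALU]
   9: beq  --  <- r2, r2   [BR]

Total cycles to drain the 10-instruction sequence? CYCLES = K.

CYCLES = 7

c0: i0 ld.MEM  RAW+WAW r0
c1: i1+i2 or.ALU st.MEM  dual
c2: i3 mulh.MUL  WAW r3
c3: i4 ld.MEM  no-port MEM/MEM
c4: i5+i6 st.MEM beq.BR  dual
c5: i7+i8 ld.MEM add.ALU  dual
c6: i9 beq.BR  tail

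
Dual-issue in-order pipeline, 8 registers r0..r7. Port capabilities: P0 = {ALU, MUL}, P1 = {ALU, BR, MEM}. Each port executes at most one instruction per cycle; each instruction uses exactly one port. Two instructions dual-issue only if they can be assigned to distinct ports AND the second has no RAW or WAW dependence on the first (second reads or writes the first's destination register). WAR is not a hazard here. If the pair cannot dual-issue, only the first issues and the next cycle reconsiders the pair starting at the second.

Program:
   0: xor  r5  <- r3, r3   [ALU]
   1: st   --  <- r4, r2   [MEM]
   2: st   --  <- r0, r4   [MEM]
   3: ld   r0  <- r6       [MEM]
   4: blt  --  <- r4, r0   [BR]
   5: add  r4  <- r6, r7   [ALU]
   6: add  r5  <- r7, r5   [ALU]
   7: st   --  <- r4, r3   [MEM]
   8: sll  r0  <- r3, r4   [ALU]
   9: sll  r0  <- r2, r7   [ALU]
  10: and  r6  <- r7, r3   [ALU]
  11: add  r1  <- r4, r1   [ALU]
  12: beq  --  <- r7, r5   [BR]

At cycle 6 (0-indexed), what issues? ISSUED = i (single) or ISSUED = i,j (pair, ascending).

t=0 i0,i1:xor st ; pair
t=1 i2:st ; no-port MEM/MEM
t=2 i3:ld ; no-port MEM/BR
t=3 i4,i5:blt add ; pair
t=4 i6,i7:add st ; pair
t=5 i8:sll ; WAW r0
t=6 i9,i10:sll and ; pair
t=7 i11,i12:add beq ; pair

ISSUED = 9,10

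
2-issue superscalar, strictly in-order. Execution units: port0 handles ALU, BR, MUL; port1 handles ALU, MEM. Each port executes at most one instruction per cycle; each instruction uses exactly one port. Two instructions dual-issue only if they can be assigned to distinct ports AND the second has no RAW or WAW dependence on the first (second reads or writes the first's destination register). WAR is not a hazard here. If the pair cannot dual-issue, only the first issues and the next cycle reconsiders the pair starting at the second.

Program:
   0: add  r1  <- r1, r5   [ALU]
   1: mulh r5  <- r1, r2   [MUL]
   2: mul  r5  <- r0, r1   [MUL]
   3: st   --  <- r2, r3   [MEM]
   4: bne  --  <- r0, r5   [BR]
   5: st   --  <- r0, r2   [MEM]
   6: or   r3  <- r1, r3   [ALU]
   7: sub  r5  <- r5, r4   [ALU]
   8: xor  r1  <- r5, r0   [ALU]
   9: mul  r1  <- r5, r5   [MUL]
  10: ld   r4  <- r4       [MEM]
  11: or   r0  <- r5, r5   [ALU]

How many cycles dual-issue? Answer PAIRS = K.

0. add @i0  | RAW r1
1. mulh @i1  | no-port MUL/MUL
2. mul st @i2/i3  | dual
3. bne st @i4/i5  | dual
4. or sub @i6/i7  | dual
5. xor @i8  | WAW r1
6. mul ld @i9/i10  | dual
7. or @i11  | tail

PAIRS = 4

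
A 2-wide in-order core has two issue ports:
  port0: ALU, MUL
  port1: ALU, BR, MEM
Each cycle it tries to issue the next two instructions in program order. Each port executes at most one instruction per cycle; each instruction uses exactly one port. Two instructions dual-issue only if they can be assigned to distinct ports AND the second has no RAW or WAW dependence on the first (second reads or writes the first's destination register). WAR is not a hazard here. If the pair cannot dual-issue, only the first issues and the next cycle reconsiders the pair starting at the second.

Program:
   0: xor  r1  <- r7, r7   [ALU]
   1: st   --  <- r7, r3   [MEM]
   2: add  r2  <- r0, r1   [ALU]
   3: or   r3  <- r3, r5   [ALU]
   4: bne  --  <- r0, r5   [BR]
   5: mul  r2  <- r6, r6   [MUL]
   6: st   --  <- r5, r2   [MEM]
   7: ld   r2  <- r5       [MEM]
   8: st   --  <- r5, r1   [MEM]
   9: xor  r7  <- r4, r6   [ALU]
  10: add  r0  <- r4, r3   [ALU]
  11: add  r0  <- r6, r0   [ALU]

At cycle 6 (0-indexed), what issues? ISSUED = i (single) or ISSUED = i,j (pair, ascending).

t=0 i0+i1:xor.ALU/st.MEM ; dual
t=1 i2+i3:add.ALU/or.ALU ; dual
t=2 i4+i5:bne.BR/mul.MUL ; dual
t=3 i6:st.MEM ; no-port MEM/MEM
t=4 i7:ld.MEM ; no-port MEM/MEM
t=5 i8+i9:st.MEM/xor.ALU ; dual
t=6 i10:add.ALU ; RAW+WAW r0
t=7 i11:add.ALU ; tail

ISSUED = 10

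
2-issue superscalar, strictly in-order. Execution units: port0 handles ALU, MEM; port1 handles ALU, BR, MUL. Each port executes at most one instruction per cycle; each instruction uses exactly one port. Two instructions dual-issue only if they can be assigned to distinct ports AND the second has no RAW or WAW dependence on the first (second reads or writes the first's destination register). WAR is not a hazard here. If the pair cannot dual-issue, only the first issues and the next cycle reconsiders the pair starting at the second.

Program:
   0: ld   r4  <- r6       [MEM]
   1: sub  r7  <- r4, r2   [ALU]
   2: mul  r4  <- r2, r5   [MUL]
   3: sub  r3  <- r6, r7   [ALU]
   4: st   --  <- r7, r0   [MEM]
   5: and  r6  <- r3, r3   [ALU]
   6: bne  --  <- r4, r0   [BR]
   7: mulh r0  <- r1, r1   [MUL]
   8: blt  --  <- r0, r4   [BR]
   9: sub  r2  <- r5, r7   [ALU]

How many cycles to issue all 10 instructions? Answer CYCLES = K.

#0 head=0: ld.MEM i0 RAW r4
#1 head=1: sub.ALU mul.MUL i1&i2 2-wide
#2 head=3: sub.ALU st.MEM i3&i4 2-wide
#3 head=5: and.ALU bne.BR i5&i6 2-wide
#4 head=7: mulh.MUL i7 no-port MUL/BR
#5 head=8: blt.BR sub.ALU i8&i9 2-wide

CYCLES = 6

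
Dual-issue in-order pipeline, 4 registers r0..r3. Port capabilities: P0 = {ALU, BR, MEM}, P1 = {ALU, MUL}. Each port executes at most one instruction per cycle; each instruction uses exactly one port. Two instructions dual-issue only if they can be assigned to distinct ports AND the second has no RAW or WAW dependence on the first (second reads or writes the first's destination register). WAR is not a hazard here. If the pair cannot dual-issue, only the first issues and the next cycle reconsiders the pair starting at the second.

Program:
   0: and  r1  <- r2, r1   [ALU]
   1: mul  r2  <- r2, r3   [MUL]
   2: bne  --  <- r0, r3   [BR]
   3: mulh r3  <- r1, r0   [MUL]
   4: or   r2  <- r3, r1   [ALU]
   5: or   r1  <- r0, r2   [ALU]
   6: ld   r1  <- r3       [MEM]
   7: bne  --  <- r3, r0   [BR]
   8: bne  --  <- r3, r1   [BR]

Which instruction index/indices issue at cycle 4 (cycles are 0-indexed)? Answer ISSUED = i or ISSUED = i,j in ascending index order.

t=0 i0&i1:and+mul ; pair
t=1 i2&i3:bne+mulh ; pair
t=2 i4:or ; RAW r2
t=3 i5:or ; WAW r1
t=4 i6:ld ; no-port MEM/BR
t=5 i7:bne ; no-port BR/BR
t=6 i8:bne ; tail

ISSUED = 6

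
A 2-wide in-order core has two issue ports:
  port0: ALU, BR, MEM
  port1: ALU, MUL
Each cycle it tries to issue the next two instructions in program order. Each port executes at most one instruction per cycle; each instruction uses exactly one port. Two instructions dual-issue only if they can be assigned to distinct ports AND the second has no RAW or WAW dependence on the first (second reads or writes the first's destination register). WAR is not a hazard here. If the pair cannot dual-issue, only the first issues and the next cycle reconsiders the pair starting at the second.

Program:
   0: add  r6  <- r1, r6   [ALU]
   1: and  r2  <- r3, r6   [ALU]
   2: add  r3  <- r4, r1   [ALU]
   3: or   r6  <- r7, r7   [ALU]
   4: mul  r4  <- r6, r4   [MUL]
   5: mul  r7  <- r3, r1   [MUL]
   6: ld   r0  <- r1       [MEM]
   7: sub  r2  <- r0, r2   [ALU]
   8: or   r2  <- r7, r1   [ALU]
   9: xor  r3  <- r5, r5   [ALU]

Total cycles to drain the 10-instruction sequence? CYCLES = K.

#0 head=0: add i0 RAW r6
#1 head=1: and add i1&i2 2-wide
#2 head=3: or i3 RAW r6
#3 head=4: mul i4 no-port MUL/MUL
#4 head=5: mul ld i5&i6 2-wide
#5 head=7: sub i7 WAW r2
#6 head=8: or xor i8&i9 2-wide

CYCLES = 7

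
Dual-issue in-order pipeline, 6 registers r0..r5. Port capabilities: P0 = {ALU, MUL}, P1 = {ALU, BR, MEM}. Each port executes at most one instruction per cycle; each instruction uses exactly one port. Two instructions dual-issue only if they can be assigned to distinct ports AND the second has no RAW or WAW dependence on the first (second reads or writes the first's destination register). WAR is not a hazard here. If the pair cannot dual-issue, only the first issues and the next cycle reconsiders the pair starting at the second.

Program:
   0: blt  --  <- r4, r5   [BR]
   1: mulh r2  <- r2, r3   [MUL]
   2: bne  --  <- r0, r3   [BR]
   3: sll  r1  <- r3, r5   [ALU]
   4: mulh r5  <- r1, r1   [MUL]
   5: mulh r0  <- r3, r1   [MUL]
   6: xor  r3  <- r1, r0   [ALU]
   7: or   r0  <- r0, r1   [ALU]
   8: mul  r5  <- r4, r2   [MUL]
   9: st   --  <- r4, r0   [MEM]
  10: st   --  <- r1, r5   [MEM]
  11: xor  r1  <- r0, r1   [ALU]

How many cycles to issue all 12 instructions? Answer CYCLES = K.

CYCLES = 7

0. blt;mulh @i0/i1  | pair
1. bne;sll @i2/i3  | pair
2. mulh @i4  | no-port MUL/MUL
3. mulh @i5  | RAW r0
4. xor;or @i6/i7  | pair
5. mul;st @i8/i9  | pair
6. st;xor @i10/i11  | pair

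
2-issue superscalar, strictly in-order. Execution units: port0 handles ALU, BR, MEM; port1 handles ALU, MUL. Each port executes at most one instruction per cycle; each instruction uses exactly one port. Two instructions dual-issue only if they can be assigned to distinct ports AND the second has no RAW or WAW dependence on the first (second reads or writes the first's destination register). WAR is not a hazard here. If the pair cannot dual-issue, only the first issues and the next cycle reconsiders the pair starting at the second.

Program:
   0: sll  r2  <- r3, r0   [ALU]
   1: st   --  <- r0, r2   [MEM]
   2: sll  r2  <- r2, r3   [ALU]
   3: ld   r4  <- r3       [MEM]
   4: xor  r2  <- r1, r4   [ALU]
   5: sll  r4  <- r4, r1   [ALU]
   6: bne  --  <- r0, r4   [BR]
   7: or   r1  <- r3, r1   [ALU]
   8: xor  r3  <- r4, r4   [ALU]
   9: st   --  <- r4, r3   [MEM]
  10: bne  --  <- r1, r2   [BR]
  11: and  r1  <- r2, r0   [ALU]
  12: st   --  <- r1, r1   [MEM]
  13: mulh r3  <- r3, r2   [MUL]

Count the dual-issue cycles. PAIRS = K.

c0: i0 sll  RAW r2
c1: i1&i2 st sll  dual
c2: i3 ld  RAW r4
c3: i4&i5 xor sll  dual
c4: i6&i7 bne or  dual
c5: i8 xor  RAW r3
c6: i9 st  no-port MEM/BR
c7: i10&i11 bne and  dual
c8: i12&i13 st mulh  dual

PAIRS = 5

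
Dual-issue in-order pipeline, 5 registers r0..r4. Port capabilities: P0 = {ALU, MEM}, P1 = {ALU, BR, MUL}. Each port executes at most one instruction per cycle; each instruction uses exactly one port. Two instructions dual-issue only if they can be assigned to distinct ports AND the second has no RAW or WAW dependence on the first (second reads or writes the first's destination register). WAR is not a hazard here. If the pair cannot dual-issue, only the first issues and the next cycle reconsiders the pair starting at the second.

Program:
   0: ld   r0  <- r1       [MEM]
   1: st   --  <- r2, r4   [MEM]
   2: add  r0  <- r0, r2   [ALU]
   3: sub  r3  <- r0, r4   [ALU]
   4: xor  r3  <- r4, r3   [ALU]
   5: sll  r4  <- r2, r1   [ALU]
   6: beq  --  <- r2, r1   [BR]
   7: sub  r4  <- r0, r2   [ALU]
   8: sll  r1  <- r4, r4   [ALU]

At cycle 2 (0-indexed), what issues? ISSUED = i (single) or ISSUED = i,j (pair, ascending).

#0 head=0: ld.MEM i0 no-port MEM/MEM
#1 head=1: st.MEM add.ALU i1,i2 2-wide
#2 head=3: sub.ALU i3 RAW+WAW r3
#3 head=4: xor.ALU sll.ALU i4,i5 2-wide
#4 head=6: beq.BR sub.ALU i6,i7 2-wide
#5 head=8: sll.ALU i8 tail

ISSUED = 3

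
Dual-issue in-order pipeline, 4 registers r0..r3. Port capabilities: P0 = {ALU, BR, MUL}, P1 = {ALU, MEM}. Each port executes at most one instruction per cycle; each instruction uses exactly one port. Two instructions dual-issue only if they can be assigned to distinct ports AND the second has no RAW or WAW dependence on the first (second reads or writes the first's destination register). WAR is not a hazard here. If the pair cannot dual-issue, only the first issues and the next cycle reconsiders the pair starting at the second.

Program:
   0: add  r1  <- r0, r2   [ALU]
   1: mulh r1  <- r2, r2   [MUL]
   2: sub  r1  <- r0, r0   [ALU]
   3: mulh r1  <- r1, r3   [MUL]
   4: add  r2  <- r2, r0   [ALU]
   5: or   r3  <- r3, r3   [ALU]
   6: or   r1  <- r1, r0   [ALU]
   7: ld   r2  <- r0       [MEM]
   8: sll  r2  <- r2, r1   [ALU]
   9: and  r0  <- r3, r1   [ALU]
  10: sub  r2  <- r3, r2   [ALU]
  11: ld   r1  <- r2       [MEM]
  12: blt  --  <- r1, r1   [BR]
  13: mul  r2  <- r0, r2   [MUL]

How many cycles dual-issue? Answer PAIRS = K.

0. add.ALU @i0  | WAW r1
1. mulh.MUL @i1  | WAW r1
2. sub.ALU @i2  | RAW+WAW r1
3. mulh.MUL/add.ALU @i3/i4  | dual
4. or.ALU/or.ALU @i5/i6  | dual
5. ld.MEM @i7  | RAW+WAW r2
6. sll.ALU/and.ALU @i8/i9  | dual
7. sub.ALU @i10  | RAW r2
8. ld.MEM @i11  | RAW r1
9. blt.BR @i12  | no-port BR/MUL
10. mul.MUL @i13  | tail

PAIRS = 3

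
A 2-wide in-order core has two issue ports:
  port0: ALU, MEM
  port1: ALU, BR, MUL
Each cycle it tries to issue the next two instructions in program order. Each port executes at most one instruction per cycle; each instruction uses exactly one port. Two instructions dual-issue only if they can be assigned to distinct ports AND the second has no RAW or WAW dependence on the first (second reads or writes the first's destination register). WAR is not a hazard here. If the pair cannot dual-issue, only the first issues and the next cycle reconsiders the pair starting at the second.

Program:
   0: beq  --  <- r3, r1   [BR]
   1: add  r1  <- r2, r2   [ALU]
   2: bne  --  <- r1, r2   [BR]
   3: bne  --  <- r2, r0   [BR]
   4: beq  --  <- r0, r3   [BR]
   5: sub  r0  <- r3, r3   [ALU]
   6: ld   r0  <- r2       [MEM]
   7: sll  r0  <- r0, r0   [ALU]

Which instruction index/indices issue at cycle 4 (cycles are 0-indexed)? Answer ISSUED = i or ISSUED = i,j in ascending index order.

#0 head=0: beq/add i0+i1 dual
#1 head=2: bne i2 no-port BR/BR
#2 head=3: bne i3 no-port BR/BR
#3 head=4: beq/sub i4+i5 dual
#4 head=6: ld i6 RAW+WAW r0
#5 head=7: sll i7 tail

ISSUED = 6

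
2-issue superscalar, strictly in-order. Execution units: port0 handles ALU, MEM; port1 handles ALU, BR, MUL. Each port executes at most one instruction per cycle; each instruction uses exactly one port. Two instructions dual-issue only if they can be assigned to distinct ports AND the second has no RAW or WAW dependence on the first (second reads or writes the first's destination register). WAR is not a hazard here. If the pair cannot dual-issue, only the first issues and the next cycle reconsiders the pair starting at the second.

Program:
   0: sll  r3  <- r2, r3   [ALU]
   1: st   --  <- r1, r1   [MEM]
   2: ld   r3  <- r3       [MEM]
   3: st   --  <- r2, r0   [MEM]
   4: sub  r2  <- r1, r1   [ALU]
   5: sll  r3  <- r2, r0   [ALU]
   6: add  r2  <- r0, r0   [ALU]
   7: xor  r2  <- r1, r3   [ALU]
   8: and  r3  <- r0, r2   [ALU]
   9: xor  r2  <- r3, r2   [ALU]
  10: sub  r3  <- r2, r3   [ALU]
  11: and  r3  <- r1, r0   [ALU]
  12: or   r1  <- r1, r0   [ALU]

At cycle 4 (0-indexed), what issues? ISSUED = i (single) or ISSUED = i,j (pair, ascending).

#0 head=0: sll+st i0,i1 2-wide
#1 head=2: ld i2 no-port MEM/MEM
#2 head=3: st+sub i3,i4 2-wide
#3 head=5: sll+add i5,i6 2-wide
#4 head=7: xor i7 RAW r2
#5 head=8: and i8 RAW r3
#6 head=9: xor i9 RAW r2
#7 head=10: sub i10 WAW r3
#8 head=11: and+or i11,i12 2-wide

ISSUED = 7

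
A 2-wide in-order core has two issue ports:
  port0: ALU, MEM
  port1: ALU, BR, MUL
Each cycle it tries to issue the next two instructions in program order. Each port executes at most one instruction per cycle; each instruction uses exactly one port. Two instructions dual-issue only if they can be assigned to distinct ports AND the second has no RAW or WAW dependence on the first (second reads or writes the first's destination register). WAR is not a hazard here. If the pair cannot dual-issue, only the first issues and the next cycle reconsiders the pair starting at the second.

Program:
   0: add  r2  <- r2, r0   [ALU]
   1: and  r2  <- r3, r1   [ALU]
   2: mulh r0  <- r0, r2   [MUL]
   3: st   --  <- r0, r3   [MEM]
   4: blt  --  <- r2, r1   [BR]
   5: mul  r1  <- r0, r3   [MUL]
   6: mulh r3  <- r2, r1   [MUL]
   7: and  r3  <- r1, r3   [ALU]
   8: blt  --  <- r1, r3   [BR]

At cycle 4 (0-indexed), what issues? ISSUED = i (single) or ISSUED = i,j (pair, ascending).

c0: i0 add.ALU  WAW r2
c1: i1 and.ALU  RAW r2
c2: i2 mulh.MUL  RAW r0
c3: i3&i4 st.MEM+blt.BR  dual
c4: i5 mul.MUL  no-port MUL/MUL
c5: i6 mulh.MUL  RAW+WAW r3
c6: i7 and.ALU  RAW r3
c7: i8 blt.BR  tail

ISSUED = 5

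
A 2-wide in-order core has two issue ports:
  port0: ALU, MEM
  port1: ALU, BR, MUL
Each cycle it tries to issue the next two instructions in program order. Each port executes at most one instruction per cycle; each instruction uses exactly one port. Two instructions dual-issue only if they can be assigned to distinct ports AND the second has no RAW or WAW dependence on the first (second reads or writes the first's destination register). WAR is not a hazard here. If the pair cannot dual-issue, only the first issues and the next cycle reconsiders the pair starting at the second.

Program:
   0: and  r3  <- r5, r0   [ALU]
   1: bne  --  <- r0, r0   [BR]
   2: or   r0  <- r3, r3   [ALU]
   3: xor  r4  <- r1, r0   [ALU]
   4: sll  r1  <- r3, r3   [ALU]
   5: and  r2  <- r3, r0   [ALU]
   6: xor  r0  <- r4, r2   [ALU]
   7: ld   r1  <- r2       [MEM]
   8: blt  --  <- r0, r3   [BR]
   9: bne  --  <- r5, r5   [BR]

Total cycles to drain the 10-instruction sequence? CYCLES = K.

t=0 i0/i1:and.ALU/bne.BR ; 2-wide
t=1 i2:or.ALU ; RAW r0
t=2 i3/i4:xor.ALU/sll.ALU ; 2-wide
t=3 i5:and.ALU ; RAW r2
t=4 i6/i7:xor.ALU/ld.MEM ; 2-wide
t=5 i8:blt.BR ; no-port BR/BR
t=6 i9:bne.BR ; tail

CYCLES = 7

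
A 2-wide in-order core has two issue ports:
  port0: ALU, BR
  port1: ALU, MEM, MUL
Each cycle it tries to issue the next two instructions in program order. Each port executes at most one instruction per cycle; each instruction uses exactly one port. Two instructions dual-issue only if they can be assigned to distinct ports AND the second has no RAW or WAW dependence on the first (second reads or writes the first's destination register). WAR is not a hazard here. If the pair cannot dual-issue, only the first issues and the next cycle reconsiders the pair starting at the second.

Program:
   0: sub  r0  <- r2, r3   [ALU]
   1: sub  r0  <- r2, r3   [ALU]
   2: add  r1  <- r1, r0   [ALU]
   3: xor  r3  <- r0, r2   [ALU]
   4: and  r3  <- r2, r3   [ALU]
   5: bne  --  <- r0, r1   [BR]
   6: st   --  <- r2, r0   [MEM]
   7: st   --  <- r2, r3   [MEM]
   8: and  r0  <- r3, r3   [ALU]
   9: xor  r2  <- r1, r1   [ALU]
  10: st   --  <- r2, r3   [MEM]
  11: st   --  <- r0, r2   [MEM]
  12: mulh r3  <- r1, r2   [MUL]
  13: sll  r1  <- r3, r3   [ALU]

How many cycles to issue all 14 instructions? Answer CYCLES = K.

0. sub.ALU @i0  | WAW r0
1. sub.ALU @i1  | RAW r0
2. add.ALU xor.ALU @i2,i3  | dual
3. and.ALU bne.BR @i4,i5  | dual
4. st.MEM @i6  | no-port MEM/MEM
5. st.MEM and.ALU @i7,i8  | dual
6. xor.ALU @i9  | RAW r2
7. st.MEM @i10  | no-port MEM/MEM
8. st.MEM @i11  | no-port MEM/MUL
9. mulh.MUL @i12  | RAW r3
10. sll.ALU @i13  | tail

CYCLES = 11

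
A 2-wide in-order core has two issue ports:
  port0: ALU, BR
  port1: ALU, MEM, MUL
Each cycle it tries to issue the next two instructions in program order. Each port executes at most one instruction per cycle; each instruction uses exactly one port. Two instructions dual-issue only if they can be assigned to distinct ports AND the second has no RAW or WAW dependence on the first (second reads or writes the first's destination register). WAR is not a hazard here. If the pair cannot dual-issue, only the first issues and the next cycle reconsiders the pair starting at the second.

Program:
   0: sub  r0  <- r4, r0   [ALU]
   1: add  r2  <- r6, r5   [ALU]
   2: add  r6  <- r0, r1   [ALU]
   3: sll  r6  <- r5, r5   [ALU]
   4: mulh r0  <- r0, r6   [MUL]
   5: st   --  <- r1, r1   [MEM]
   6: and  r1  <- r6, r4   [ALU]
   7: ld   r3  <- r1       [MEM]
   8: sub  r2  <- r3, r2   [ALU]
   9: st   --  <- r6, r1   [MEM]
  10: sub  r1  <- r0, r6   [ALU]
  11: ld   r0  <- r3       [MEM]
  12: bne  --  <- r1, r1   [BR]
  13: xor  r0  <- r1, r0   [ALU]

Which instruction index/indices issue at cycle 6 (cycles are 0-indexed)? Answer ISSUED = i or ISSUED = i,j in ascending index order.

ISSUED = 8,9

c0: i0/i1 sub;add  pair
c1: i2 add  WAW r6
c2: i3 sll  RAW r6
c3: i4 mulh  no-port MUL/MEM
c4: i5/i6 st;and  pair
c5: i7 ld  RAW r3
c6: i8/i9 sub;st  pair
c7: i10/i11 sub;ld  pair
c8: i12/i13 bne;xor  pair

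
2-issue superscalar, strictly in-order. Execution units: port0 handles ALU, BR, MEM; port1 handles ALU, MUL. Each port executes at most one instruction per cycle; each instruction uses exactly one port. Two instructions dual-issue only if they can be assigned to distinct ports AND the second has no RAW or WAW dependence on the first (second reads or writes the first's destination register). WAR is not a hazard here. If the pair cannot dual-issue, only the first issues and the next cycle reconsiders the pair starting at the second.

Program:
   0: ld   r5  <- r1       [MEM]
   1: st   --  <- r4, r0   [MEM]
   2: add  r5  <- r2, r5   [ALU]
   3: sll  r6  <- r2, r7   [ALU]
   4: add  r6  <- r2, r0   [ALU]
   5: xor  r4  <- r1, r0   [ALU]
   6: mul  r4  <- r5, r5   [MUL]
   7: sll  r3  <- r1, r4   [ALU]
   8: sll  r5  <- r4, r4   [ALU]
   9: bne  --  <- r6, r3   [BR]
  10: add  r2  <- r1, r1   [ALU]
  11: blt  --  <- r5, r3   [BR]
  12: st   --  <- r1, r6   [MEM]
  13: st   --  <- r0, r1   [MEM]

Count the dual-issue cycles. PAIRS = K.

[0] i0  ld  -- no-port MEM/MEM
[1] i1+i2  st+add  -- pair
[2] i3  sll  -- WAW r6
[3] i4+i5  add+xor  -- pair
[4] i6  mul  -- RAW r4
[5] i7+i8  sll+sll  -- pair
[6] i9+i10  bne+add  -- pair
[7] i11  blt  -- no-port BR/MEM
[8] i12  st  -- no-port MEM/MEM
[9] i13  st  -- tail

PAIRS = 4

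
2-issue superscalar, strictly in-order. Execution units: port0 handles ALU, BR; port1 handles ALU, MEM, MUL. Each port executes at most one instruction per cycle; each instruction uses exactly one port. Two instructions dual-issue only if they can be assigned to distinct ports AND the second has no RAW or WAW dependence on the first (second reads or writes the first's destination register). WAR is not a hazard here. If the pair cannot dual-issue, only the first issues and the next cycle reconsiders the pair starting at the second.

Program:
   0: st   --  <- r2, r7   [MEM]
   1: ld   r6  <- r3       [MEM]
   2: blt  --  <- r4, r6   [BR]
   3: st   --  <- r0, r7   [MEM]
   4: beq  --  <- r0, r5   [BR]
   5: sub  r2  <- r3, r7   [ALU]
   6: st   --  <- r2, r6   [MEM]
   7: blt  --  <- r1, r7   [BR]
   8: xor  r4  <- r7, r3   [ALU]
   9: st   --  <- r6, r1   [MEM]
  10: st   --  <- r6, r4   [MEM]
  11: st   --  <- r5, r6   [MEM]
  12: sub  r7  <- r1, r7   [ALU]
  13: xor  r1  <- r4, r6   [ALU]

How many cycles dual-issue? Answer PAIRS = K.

[0] i0  st.MEM  -- no-port MEM/MEM
[1] i1  ld.MEM  -- RAW r6
[2] i2,i3  blt.BR;st.MEM  -- 2-wide
[3] i4,i5  beq.BR;sub.ALU  -- 2-wide
[4] i6,i7  st.MEM;blt.BR  -- 2-wide
[5] i8,i9  xor.ALU;st.MEM  -- 2-wide
[6] i10  st.MEM  -- no-port MEM/MEM
[7] i11,i12  st.MEM;sub.ALU  -- 2-wide
[8] i13  xor.ALU  -- tail

PAIRS = 5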